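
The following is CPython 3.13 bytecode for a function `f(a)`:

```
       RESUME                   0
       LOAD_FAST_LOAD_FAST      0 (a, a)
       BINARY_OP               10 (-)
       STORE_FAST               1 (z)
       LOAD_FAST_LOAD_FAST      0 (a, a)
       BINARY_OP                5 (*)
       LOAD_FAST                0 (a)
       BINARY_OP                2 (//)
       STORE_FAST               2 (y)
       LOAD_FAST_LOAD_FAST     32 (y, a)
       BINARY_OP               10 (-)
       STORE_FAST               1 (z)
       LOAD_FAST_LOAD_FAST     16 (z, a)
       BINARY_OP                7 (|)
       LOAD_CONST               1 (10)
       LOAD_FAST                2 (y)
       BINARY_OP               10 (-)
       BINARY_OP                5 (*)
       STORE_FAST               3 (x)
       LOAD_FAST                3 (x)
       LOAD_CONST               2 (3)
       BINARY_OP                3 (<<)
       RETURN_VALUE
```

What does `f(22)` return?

LOAD_FAST_LOAD_FAST a,a → push 22,22. Stack: [22, 22]
BINARY_OP - → 22 - 22 = 0. Stack: [0]
STORE_FAST z → z=0. Stack: []
LOAD_FAST_LOAD_FAST a,a → push 22,22. Stack: [22, 22]
BINARY_OP * → 22 * 22 = 484. Stack: [484]
LOAD_FAST a → push 22. Stack: [484, 22]
BINARY_OP // → 484 // 22 = 22. Stack: [22]
STORE_FAST y → y=22. Stack: []
LOAD_FAST_LOAD_FAST y,a → push 22,22. Stack: [22, 22]
BINARY_OP - → 22 - 22 = 0. Stack: [0]
STORE_FAST z → z=0. Stack: []
LOAD_FAST_LOAD_FAST z,a → push 0,22. Stack: [0, 22]
BINARY_OP | → 0 | 22 = 22. Stack: [22]
LOAD_CONST → push 10. Stack: [22, 10]
LOAD_FAST y → push 22. Stack: [22, 10, 22]
BINARY_OP - → 10 - 22 = -12. Stack: [22, -12]
BINARY_OP * → 22 * -12 = -264. Stack: [-264]
STORE_FAST x → x=-264. Stack: []
LOAD_FAST x → push -264. Stack: [-264]
LOAD_CONST → push 3. Stack: [-264, 3]
BINARY_OP << → -264 << 3 = -2112. Stack: [-2112]
RETURN_VALUE → return -2112.

-2112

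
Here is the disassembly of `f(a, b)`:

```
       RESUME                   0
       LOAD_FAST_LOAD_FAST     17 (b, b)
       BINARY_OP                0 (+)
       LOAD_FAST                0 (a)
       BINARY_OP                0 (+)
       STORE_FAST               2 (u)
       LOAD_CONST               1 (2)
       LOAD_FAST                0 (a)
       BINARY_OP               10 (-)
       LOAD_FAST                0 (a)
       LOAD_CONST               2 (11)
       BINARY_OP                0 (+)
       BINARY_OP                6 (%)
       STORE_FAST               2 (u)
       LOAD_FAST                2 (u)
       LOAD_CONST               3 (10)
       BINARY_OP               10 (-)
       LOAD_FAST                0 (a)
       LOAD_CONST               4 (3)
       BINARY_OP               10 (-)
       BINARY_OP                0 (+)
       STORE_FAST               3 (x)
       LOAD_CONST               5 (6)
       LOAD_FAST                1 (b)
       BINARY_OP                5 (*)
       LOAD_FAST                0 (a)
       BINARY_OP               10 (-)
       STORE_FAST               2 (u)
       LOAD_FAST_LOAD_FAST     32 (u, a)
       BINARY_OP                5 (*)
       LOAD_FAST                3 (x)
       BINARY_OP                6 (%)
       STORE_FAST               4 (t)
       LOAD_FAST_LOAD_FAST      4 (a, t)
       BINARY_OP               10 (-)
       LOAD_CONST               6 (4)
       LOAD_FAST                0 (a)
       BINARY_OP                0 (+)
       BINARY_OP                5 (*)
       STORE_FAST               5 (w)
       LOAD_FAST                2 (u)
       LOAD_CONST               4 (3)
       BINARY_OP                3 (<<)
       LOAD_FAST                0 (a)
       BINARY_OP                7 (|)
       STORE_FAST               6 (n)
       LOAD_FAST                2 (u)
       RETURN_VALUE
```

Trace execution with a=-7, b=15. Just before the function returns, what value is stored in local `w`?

LOAD_FAST_LOAD_FAST b,b → push 15,15. Stack: [15, 15]
BINARY_OP + → 15 + 15 = 30. Stack: [30]
LOAD_FAST a → push -7. Stack: [30, -7]
BINARY_OP + → 30 + -7 = 23. Stack: [23]
STORE_FAST u → u=23. Stack: []
LOAD_CONST → push 2. Stack: [2]
LOAD_FAST a → push -7. Stack: [2, -7]
BINARY_OP - → 2 - -7 = 9. Stack: [9]
LOAD_FAST a → push -7. Stack: [9, -7]
LOAD_CONST → push 11. Stack: [9, -7, 11]
BINARY_OP + → -7 + 11 = 4. Stack: [9, 4]
BINARY_OP % → 9 % 4 = 1. Stack: [1]
STORE_FAST u → u=1. Stack: []
LOAD_FAST u → push 1. Stack: [1]
LOAD_CONST → push 10. Stack: [1, 10]
BINARY_OP - → 1 - 10 = -9. Stack: [-9]
LOAD_FAST a → push -7. Stack: [-9, -7]
LOAD_CONST → push 3. Stack: [-9, -7, 3]
BINARY_OP - → -7 - 3 = -10. Stack: [-9, -10]
BINARY_OP + → -9 + -10 = -19. Stack: [-19]
STORE_FAST x → x=-19. Stack: []
LOAD_CONST → push 6. Stack: [6]
LOAD_FAST b → push 15. Stack: [6, 15]
BINARY_OP * → 6 * 15 = 90. Stack: [90]
LOAD_FAST a → push -7. Stack: [90, -7]
BINARY_OP - → 90 - -7 = 97. Stack: [97]
STORE_FAST u → u=97. Stack: []
LOAD_FAST_LOAD_FAST u,a → push 97,-7. Stack: [97, -7]
BINARY_OP * → 97 * -7 = -679. Stack: [-679]
LOAD_FAST x → push -19. Stack: [-679, -19]
BINARY_OP % → -679 % -19 = -14. Stack: [-14]
STORE_FAST t → t=-14. Stack: []
LOAD_FAST_LOAD_FAST a,t → push -7,-14. Stack: [-7, -14]
BINARY_OP - → -7 - -14 = 7. Stack: [7]
LOAD_CONST → push 4. Stack: [7, 4]
LOAD_FAST a → push -7. Stack: [7, 4, -7]
BINARY_OP + → 4 + -7 = -3. Stack: [7, -3]
BINARY_OP * → 7 * -3 = -21. Stack: [-21]
STORE_FAST w → w=-21. Stack: []
LOAD_FAST u → push 97. Stack: [97]
LOAD_CONST → push 3. Stack: [97, 3]
BINARY_OP << → 97 << 3 = 776. Stack: [776]
LOAD_FAST a → push -7. Stack: [776, -7]
BINARY_OP | → 776 | -7 = -7. Stack: [-7]
STORE_FAST n → n=-7. Stack: []
LOAD_FAST u → push 97. Stack: [97]
RETURN_VALUE → return 97.

-21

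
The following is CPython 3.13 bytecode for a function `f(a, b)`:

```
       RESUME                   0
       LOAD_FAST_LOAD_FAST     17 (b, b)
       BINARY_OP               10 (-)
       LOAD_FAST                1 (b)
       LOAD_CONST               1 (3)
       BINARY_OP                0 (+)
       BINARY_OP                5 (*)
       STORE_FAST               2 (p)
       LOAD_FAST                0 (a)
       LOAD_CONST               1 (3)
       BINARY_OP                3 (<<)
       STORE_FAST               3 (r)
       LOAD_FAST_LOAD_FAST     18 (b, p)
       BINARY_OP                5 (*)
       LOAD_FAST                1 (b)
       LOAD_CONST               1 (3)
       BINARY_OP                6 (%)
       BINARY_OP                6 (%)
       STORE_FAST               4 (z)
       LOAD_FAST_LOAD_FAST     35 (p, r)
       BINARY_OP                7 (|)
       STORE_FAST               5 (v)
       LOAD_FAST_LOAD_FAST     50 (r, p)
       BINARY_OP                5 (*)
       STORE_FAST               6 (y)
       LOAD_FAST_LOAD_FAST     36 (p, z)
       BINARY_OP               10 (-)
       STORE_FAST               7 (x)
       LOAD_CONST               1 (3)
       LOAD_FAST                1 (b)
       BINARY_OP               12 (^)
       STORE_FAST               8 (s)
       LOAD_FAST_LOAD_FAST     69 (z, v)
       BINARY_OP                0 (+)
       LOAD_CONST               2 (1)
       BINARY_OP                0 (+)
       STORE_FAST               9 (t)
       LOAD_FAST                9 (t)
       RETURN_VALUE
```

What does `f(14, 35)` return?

LOAD_FAST_LOAD_FAST b,b → push 35,35. Stack: [35, 35]
BINARY_OP - → 35 - 35 = 0. Stack: [0]
LOAD_FAST b → push 35. Stack: [0, 35]
LOAD_CONST → push 3. Stack: [0, 35, 3]
BINARY_OP + → 35 + 3 = 38. Stack: [0, 38]
BINARY_OP * → 0 * 38 = 0. Stack: [0]
STORE_FAST p → p=0. Stack: []
LOAD_FAST a → push 14. Stack: [14]
LOAD_CONST → push 3. Stack: [14, 3]
BINARY_OP << → 14 << 3 = 112. Stack: [112]
STORE_FAST r → r=112. Stack: []
LOAD_FAST_LOAD_FAST b,p → push 35,0. Stack: [35, 0]
BINARY_OP * → 35 * 0 = 0. Stack: [0]
LOAD_FAST b → push 35. Stack: [0, 35]
LOAD_CONST → push 3. Stack: [0, 35, 3]
BINARY_OP % → 35 % 3 = 2. Stack: [0, 2]
BINARY_OP % → 0 % 2 = 0. Stack: [0]
STORE_FAST z → z=0. Stack: []
LOAD_FAST_LOAD_FAST p,r → push 0,112. Stack: [0, 112]
BINARY_OP | → 0 | 112 = 112. Stack: [112]
STORE_FAST v → v=112. Stack: []
LOAD_FAST_LOAD_FAST r,p → push 112,0. Stack: [112, 0]
BINARY_OP * → 112 * 0 = 0. Stack: [0]
STORE_FAST y → y=0. Stack: []
LOAD_FAST_LOAD_FAST p,z → push 0,0. Stack: [0, 0]
BINARY_OP - → 0 - 0 = 0. Stack: [0]
STORE_FAST x → x=0. Stack: []
LOAD_CONST → push 3. Stack: [3]
LOAD_FAST b → push 35. Stack: [3, 35]
BINARY_OP ^ → 3 ^ 35 = 32. Stack: [32]
STORE_FAST s → s=32. Stack: []
LOAD_FAST_LOAD_FAST z,v → push 0,112. Stack: [0, 112]
BINARY_OP + → 0 + 112 = 112. Stack: [112]
LOAD_CONST → push 1. Stack: [112, 1]
BINARY_OP + → 112 + 1 = 113. Stack: [113]
STORE_FAST t → t=113. Stack: []
LOAD_FAST t → push 113. Stack: [113]
RETURN_VALUE → return 113.

113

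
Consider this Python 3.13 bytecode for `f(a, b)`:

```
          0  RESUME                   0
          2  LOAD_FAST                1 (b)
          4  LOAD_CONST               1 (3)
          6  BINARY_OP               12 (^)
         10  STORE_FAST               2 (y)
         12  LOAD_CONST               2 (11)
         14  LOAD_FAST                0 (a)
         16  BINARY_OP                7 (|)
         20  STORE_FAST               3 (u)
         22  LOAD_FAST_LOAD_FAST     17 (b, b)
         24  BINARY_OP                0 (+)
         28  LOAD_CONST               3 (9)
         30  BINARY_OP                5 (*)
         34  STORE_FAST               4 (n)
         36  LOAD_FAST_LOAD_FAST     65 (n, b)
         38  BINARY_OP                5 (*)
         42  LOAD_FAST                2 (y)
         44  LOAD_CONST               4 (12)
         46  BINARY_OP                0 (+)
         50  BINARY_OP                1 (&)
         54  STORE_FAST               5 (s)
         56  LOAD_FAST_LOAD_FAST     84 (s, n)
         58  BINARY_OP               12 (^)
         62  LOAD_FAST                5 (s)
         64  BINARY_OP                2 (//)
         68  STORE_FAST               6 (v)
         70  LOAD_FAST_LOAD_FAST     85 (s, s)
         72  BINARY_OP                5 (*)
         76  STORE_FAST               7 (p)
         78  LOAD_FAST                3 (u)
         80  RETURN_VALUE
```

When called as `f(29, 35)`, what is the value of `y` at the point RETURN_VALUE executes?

LOAD_FAST b → push 35. Stack: [35]
LOAD_CONST → push 3. Stack: [35, 3]
BINARY_OP ^ → 35 ^ 3 = 32. Stack: [32]
STORE_FAST y → y=32. Stack: []
LOAD_CONST → push 11. Stack: [11]
LOAD_FAST a → push 29. Stack: [11, 29]
BINARY_OP | → 11 | 29 = 31. Stack: [31]
STORE_FAST u → u=31. Stack: []
LOAD_FAST_LOAD_FAST b,b → push 35,35. Stack: [35, 35]
BINARY_OP + → 35 + 35 = 70. Stack: [70]
LOAD_CONST → push 9. Stack: [70, 9]
BINARY_OP * → 70 * 9 = 630. Stack: [630]
STORE_FAST n → n=630. Stack: []
LOAD_FAST_LOAD_FAST n,b → push 630,35. Stack: [630, 35]
BINARY_OP * → 630 * 35 = 22050. Stack: [22050]
LOAD_FAST y → push 32. Stack: [22050, 32]
LOAD_CONST → push 12. Stack: [22050, 32, 12]
BINARY_OP + → 32 + 12 = 44. Stack: [22050, 44]
BINARY_OP & → 22050 & 44 = 32. Stack: [32]
STORE_FAST s → s=32. Stack: []
LOAD_FAST_LOAD_FAST s,n → push 32,630. Stack: [32, 630]
BINARY_OP ^ → 32 ^ 630 = 598. Stack: [598]
LOAD_FAST s → push 32. Stack: [598, 32]
BINARY_OP // → 598 // 32 = 18. Stack: [18]
STORE_FAST v → v=18. Stack: []
LOAD_FAST_LOAD_FAST s,s → push 32,32. Stack: [32, 32]
BINARY_OP * → 32 * 32 = 1024. Stack: [1024]
STORE_FAST p → p=1024. Stack: []
LOAD_FAST u → push 31. Stack: [31]
RETURN_VALUE → return 31.

32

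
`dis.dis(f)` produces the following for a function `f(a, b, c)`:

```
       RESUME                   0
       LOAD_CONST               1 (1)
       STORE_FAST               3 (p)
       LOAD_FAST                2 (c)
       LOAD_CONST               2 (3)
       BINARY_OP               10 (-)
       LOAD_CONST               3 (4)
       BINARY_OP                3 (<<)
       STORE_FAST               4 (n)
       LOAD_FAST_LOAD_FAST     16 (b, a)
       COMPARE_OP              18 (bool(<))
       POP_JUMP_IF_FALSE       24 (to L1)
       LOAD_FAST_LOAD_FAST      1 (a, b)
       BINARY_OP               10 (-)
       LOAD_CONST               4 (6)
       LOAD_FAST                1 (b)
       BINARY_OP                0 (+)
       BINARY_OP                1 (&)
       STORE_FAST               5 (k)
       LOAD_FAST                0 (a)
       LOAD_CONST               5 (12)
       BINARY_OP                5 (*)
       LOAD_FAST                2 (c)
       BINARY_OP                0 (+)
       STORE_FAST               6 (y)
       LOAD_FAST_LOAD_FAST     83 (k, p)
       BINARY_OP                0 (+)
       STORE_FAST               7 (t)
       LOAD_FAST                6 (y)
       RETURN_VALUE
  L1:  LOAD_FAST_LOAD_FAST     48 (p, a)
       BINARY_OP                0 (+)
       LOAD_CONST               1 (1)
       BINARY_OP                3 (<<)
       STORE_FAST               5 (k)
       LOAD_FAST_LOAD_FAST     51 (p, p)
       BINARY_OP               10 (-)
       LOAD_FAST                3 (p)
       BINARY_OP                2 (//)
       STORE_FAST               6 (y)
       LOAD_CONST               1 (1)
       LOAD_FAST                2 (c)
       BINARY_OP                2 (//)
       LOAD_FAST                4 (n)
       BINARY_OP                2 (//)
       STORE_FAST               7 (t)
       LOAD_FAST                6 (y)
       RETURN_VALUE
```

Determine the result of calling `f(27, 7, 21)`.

LOAD_CONST → push 1. Stack: [1]
STORE_FAST p → p=1. Stack: []
LOAD_FAST c → push 21. Stack: [21]
LOAD_CONST → push 3. Stack: [21, 3]
BINARY_OP - → 21 - 3 = 18. Stack: [18]
LOAD_CONST → push 4. Stack: [18, 4]
BINARY_OP << → 18 << 4 = 288. Stack: [288]
STORE_FAST n → n=288. Stack: []
LOAD_FAST_LOAD_FAST b,a → push 7,27. Stack: [7, 27]
COMPARE_OP bool(<) → 7 vs 27 = True. Stack: [True]
POP_JUMP_IF_FALSE → pop True; no jump. Stack: []
LOAD_FAST_LOAD_FAST a,b → push 27,7. Stack: [27, 7]
BINARY_OP - → 27 - 7 = 20. Stack: [20]
LOAD_CONST → push 6. Stack: [20, 6]
LOAD_FAST b → push 7. Stack: [20, 6, 7]
BINARY_OP + → 6 + 7 = 13. Stack: [20, 13]
BINARY_OP & → 20 & 13 = 4. Stack: [4]
STORE_FAST k → k=4. Stack: []
LOAD_FAST a → push 27. Stack: [27]
LOAD_CONST → push 12. Stack: [27, 12]
BINARY_OP * → 27 * 12 = 324. Stack: [324]
LOAD_FAST c → push 21. Stack: [324, 21]
BINARY_OP + → 324 + 21 = 345. Stack: [345]
STORE_FAST y → y=345. Stack: []
LOAD_FAST_LOAD_FAST k,p → push 4,1. Stack: [4, 1]
BINARY_OP + → 4 + 1 = 5. Stack: [5]
STORE_FAST t → t=5. Stack: []
LOAD_FAST y → push 345. Stack: [345]
RETURN_VALUE → return 345.

345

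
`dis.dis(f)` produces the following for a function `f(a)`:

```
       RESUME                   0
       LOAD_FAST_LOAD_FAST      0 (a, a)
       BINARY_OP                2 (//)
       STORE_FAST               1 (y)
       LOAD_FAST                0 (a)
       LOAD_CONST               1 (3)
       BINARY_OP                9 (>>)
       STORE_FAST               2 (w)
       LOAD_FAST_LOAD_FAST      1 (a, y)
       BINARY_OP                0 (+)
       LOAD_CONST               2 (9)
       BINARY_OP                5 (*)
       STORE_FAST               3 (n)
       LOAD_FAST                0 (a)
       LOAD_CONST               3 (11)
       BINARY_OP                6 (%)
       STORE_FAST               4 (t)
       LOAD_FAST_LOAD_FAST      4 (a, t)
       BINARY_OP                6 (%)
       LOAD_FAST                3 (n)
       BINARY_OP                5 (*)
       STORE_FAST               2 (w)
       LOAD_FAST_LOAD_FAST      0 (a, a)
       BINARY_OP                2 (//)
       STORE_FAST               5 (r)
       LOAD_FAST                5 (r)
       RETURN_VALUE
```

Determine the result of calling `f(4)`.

1

LOAD_FAST_LOAD_FAST a,a → push 4,4. Stack: [4, 4]
BINARY_OP // → 4 // 4 = 1. Stack: [1]
STORE_FAST y → y=1. Stack: []
LOAD_FAST a → push 4. Stack: [4]
LOAD_CONST → push 3. Stack: [4, 3]
BINARY_OP >> → 4 >> 3 = 0. Stack: [0]
STORE_FAST w → w=0. Stack: []
LOAD_FAST_LOAD_FAST a,y → push 4,1. Stack: [4, 1]
BINARY_OP + → 4 + 1 = 5. Stack: [5]
LOAD_CONST → push 9. Stack: [5, 9]
BINARY_OP * → 5 * 9 = 45. Stack: [45]
STORE_FAST n → n=45. Stack: []
LOAD_FAST a → push 4. Stack: [4]
LOAD_CONST → push 11. Stack: [4, 11]
BINARY_OP % → 4 % 11 = 4. Stack: [4]
STORE_FAST t → t=4. Stack: []
LOAD_FAST_LOAD_FAST a,t → push 4,4. Stack: [4, 4]
BINARY_OP % → 4 % 4 = 0. Stack: [0]
LOAD_FAST n → push 45. Stack: [0, 45]
BINARY_OP * → 0 * 45 = 0. Stack: [0]
STORE_FAST w → w=0. Stack: []
LOAD_FAST_LOAD_FAST a,a → push 4,4. Stack: [4, 4]
BINARY_OP // → 4 // 4 = 1. Stack: [1]
STORE_FAST r → r=1. Stack: []
LOAD_FAST r → push 1. Stack: [1]
RETURN_VALUE → return 1.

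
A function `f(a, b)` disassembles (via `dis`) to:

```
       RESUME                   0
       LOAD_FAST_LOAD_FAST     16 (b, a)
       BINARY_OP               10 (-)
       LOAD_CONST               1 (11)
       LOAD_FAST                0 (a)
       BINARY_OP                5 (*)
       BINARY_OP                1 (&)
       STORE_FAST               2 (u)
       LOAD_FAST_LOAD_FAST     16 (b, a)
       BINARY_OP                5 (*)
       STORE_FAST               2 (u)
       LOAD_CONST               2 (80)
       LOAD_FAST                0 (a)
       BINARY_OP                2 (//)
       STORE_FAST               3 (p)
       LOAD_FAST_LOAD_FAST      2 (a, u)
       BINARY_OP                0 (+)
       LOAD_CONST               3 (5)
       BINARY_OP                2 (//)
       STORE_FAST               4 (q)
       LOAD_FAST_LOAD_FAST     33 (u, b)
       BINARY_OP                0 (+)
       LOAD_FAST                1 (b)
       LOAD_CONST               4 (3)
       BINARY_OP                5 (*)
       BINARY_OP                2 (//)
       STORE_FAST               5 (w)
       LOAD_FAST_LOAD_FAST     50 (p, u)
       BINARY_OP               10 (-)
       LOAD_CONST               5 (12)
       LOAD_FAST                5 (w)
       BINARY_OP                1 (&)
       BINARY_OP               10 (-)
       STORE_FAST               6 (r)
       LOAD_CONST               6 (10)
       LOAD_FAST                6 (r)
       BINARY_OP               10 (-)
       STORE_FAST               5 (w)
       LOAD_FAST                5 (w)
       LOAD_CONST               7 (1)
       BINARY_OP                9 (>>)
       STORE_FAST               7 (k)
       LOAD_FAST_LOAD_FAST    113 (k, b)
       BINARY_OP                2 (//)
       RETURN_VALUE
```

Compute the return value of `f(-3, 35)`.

LOAD_FAST_LOAD_FAST b,a → push 35,-3. Stack: [35, -3]
BINARY_OP - → 35 - -3 = 38. Stack: [38]
LOAD_CONST → push 11. Stack: [38, 11]
LOAD_FAST a → push -3. Stack: [38, 11, -3]
BINARY_OP * → 11 * -3 = -33. Stack: [38, -33]
BINARY_OP & → 38 & -33 = 6. Stack: [6]
STORE_FAST u → u=6. Stack: []
LOAD_FAST_LOAD_FAST b,a → push 35,-3. Stack: [35, -3]
BINARY_OP * → 35 * -3 = -105. Stack: [-105]
STORE_FAST u → u=-105. Stack: []
LOAD_CONST → push 80. Stack: [80]
LOAD_FAST a → push -3. Stack: [80, -3]
BINARY_OP // → 80 // -3 = -27. Stack: [-27]
STORE_FAST p → p=-27. Stack: []
LOAD_FAST_LOAD_FAST a,u → push -3,-105. Stack: [-3, -105]
BINARY_OP + → -3 + -105 = -108. Stack: [-108]
LOAD_CONST → push 5. Stack: [-108, 5]
BINARY_OP // → -108 // 5 = -22. Stack: [-22]
STORE_FAST q → q=-22. Stack: []
LOAD_FAST_LOAD_FAST u,b → push -105,35. Stack: [-105, 35]
BINARY_OP + → -105 + 35 = -70. Stack: [-70]
LOAD_FAST b → push 35. Stack: [-70, 35]
LOAD_CONST → push 3. Stack: [-70, 35, 3]
BINARY_OP * → 35 * 3 = 105. Stack: [-70, 105]
BINARY_OP // → -70 // 105 = -1. Stack: [-1]
STORE_FAST w → w=-1. Stack: []
LOAD_FAST_LOAD_FAST p,u → push -27,-105. Stack: [-27, -105]
BINARY_OP - → -27 - -105 = 78. Stack: [78]
LOAD_CONST → push 12. Stack: [78, 12]
LOAD_FAST w → push -1. Stack: [78, 12, -1]
BINARY_OP & → 12 & -1 = 12. Stack: [78, 12]
BINARY_OP - → 78 - 12 = 66. Stack: [66]
STORE_FAST r → r=66. Stack: []
LOAD_CONST → push 10. Stack: [10]
LOAD_FAST r → push 66. Stack: [10, 66]
BINARY_OP - → 10 - 66 = -56. Stack: [-56]
STORE_FAST w → w=-56. Stack: []
LOAD_FAST w → push -56. Stack: [-56]
LOAD_CONST → push 1. Stack: [-56, 1]
BINARY_OP >> → -56 >> 1 = -28. Stack: [-28]
STORE_FAST k → k=-28. Stack: []
LOAD_FAST_LOAD_FAST k,b → push -28,35. Stack: [-28, 35]
BINARY_OP // → -28 // 35 = -1. Stack: [-1]
RETURN_VALUE → return -1.

-1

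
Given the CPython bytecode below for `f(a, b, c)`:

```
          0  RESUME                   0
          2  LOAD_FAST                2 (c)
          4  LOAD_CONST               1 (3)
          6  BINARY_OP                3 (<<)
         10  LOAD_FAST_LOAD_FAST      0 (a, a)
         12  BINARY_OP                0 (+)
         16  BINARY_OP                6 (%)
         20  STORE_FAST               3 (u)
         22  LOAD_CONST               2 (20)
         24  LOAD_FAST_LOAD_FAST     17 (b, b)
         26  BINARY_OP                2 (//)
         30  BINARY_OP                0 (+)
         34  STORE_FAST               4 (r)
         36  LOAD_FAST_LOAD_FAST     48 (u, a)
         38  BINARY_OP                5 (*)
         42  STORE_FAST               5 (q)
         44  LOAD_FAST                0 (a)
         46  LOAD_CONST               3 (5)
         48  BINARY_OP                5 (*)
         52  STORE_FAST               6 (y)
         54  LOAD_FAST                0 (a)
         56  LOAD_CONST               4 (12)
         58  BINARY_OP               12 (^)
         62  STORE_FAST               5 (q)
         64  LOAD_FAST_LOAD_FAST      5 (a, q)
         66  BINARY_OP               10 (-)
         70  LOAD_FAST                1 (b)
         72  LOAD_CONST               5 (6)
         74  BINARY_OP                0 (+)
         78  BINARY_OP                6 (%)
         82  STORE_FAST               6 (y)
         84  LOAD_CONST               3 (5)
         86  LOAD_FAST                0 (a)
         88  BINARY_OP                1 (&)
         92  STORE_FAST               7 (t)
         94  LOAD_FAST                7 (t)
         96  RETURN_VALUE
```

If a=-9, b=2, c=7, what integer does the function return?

5

LOAD_FAST c → push 7. Stack: [7]
LOAD_CONST → push 3. Stack: [7, 3]
BINARY_OP << → 7 << 3 = 56. Stack: [56]
LOAD_FAST_LOAD_FAST a,a → push -9,-9. Stack: [56, -9, -9]
BINARY_OP + → -9 + -9 = -18. Stack: [56, -18]
BINARY_OP % → 56 % -18 = -16. Stack: [-16]
STORE_FAST u → u=-16. Stack: []
LOAD_CONST → push 20. Stack: [20]
LOAD_FAST_LOAD_FAST b,b → push 2,2. Stack: [20, 2, 2]
BINARY_OP // → 2 // 2 = 1. Stack: [20, 1]
BINARY_OP + → 20 + 1 = 21. Stack: [21]
STORE_FAST r → r=21. Stack: []
LOAD_FAST_LOAD_FAST u,a → push -16,-9. Stack: [-16, -9]
BINARY_OP * → -16 * -9 = 144. Stack: [144]
STORE_FAST q → q=144. Stack: []
LOAD_FAST a → push -9. Stack: [-9]
LOAD_CONST → push 5. Stack: [-9, 5]
BINARY_OP * → -9 * 5 = -45. Stack: [-45]
STORE_FAST y → y=-45. Stack: []
LOAD_FAST a → push -9. Stack: [-9]
LOAD_CONST → push 12. Stack: [-9, 12]
BINARY_OP ^ → -9 ^ 12 = -5. Stack: [-5]
STORE_FAST q → q=-5. Stack: []
LOAD_FAST_LOAD_FAST a,q → push -9,-5. Stack: [-9, -5]
BINARY_OP - → -9 - -5 = -4. Stack: [-4]
LOAD_FAST b → push 2. Stack: [-4, 2]
LOAD_CONST → push 6. Stack: [-4, 2, 6]
BINARY_OP + → 2 + 6 = 8. Stack: [-4, 8]
BINARY_OP % → -4 % 8 = 4. Stack: [4]
STORE_FAST y → y=4. Stack: []
LOAD_CONST → push 5. Stack: [5]
LOAD_FAST a → push -9. Stack: [5, -9]
BINARY_OP & → 5 & -9 = 5. Stack: [5]
STORE_FAST t → t=5. Stack: []
LOAD_FAST t → push 5. Stack: [5]
RETURN_VALUE → return 5.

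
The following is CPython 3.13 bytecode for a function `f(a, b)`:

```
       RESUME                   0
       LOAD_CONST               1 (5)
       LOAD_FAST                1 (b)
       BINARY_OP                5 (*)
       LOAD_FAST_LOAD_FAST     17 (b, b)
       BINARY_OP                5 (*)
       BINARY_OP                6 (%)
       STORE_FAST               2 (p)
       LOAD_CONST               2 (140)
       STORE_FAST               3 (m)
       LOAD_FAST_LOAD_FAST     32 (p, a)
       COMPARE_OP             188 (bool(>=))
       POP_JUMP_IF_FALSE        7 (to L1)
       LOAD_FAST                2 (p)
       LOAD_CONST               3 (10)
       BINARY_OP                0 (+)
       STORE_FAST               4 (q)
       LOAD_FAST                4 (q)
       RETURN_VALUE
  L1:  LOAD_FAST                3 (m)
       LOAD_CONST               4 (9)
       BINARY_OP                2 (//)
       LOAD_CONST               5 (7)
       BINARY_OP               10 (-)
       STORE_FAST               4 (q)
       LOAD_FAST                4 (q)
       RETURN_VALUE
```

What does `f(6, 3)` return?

16

LOAD_CONST → push 5. Stack: [5]
LOAD_FAST b → push 3. Stack: [5, 3]
BINARY_OP * → 5 * 3 = 15. Stack: [15]
LOAD_FAST_LOAD_FAST b,b → push 3,3. Stack: [15, 3, 3]
BINARY_OP * → 3 * 3 = 9. Stack: [15, 9]
BINARY_OP % → 15 % 9 = 6. Stack: [6]
STORE_FAST p → p=6. Stack: []
LOAD_CONST → push 140. Stack: [140]
STORE_FAST m → m=140. Stack: []
LOAD_FAST_LOAD_FAST p,a → push 6,6. Stack: [6, 6]
COMPARE_OP bool(>=) → 6 vs 6 = True. Stack: [True]
POP_JUMP_IF_FALSE → pop True; no jump. Stack: []
LOAD_FAST p → push 6. Stack: [6]
LOAD_CONST → push 10. Stack: [6, 10]
BINARY_OP + → 6 + 10 = 16. Stack: [16]
STORE_FAST q → q=16. Stack: []
LOAD_FAST q → push 16. Stack: [16]
RETURN_VALUE → return 16.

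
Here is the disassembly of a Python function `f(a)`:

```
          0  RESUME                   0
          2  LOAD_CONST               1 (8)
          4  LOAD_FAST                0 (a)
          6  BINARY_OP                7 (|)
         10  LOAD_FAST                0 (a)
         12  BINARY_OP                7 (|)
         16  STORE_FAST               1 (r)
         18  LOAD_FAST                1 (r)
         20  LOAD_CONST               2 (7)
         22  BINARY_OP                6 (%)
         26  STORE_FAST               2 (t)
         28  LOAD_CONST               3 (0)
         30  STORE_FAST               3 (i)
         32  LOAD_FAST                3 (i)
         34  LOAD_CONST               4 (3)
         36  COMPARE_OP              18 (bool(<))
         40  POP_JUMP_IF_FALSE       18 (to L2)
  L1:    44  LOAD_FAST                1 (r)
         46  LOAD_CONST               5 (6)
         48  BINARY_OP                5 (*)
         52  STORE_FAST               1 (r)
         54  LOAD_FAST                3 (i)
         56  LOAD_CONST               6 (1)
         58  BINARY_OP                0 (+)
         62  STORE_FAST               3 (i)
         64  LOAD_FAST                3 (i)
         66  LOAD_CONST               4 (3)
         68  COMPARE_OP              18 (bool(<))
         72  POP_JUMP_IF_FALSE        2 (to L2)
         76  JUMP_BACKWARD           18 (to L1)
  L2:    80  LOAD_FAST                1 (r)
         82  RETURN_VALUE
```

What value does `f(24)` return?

LOAD_CONST → push 8. Stack: [8]
LOAD_FAST a → push 24. Stack: [8, 24]
BINARY_OP | → 8 | 24 = 24. Stack: [24]
LOAD_FAST a → push 24. Stack: [24, 24]
BINARY_OP | → 24 | 24 = 24. Stack: [24]
STORE_FAST r → r=24. Stack: []
LOAD_FAST r → push 24. Stack: [24]
LOAD_CONST → push 7. Stack: [24, 7]
BINARY_OP % → 24 % 7 = 3. Stack: [3]
STORE_FAST t → t=3. Stack: []
LOAD_CONST → push 0. Stack: [0]
STORE_FAST i → i=0. Stack: []
LOAD_FAST i → push 0. Stack: [0]
LOAD_CONST → push 3. Stack: [0, 3]
COMPARE_OP bool(<) → 0 vs 3 = True. Stack: [True]
POP_JUMP_IF_FALSE → pop True; no jump. Stack: []
LOAD_FAST r → push 24. Stack: [24]
LOAD_CONST → push 6. Stack: [24, 6]
BINARY_OP * → 24 * 6 = 144. Stack: [144]
STORE_FAST r → r=144. Stack: []
LOAD_FAST i → push 0. Stack: [0]
LOAD_CONST → push 1. Stack: [0, 1]
BINARY_OP + → 0 + 1 = 1. Stack: [1]
STORE_FAST i → i=1. Stack: []
LOAD_FAST i → push 1. Stack: [1]
LOAD_CONST → push 3. Stack: [1, 3]
COMPARE_OP bool(<) → 1 vs 3 = True. Stack: [True]
POP_JUMP_IF_FALSE → pop True; no jump. Stack: []
LOAD_FAST r → push 144. Stack: [144]
LOAD_CONST → push 6. Stack: [144, 6]
BINARY_OP * → 144 * 6 = 864. Stack: [864]
STORE_FAST r → r=864. Stack: []
LOAD_FAST i → push 1. Stack: [1]
LOAD_CONST → push 1. Stack: [1, 1]
BINARY_OP + → 1 + 1 = 2. Stack: [2]
STORE_FAST i → i=2. Stack: []
LOAD_FAST i → push 2. Stack: [2]
LOAD_CONST → push 3. Stack: [2, 3]
COMPARE_OP bool(<) → 2 vs 3 = True. Stack: [True]
POP_JUMP_IF_FALSE → pop True; no jump. Stack: []
LOAD_FAST r → push 864. Stack: [864]
LOAD_CONST → push 6. Stack: [864, 6]
BINARY_OP * → 864 * 6 = 5184. Stack: [5184]
STORE_FAST r → r=5184. Stack: []
LOAD_FAST i → push 2. Stack: [2]
LOAD_CONST → push 1. Stack: [2, 1]
BINARY_OP + → 2 + 1 = 3. Stack: [3]
STORE_FAST i → i=3. Stack: []
LOAD_FAST i → push 3. Stack: [3]
LOAD_CONST → push 3. Stack: [3, 3]
COMPARE_OP bool(<) → 3 vs 3 = False. Stack: [False]
POP_JUMP_IF_FALSE → pop False; jump. Stack: []
LOAD_FAST r → push 5184. Stack: [5184]
RETURN_VALUE → return 5184.

5184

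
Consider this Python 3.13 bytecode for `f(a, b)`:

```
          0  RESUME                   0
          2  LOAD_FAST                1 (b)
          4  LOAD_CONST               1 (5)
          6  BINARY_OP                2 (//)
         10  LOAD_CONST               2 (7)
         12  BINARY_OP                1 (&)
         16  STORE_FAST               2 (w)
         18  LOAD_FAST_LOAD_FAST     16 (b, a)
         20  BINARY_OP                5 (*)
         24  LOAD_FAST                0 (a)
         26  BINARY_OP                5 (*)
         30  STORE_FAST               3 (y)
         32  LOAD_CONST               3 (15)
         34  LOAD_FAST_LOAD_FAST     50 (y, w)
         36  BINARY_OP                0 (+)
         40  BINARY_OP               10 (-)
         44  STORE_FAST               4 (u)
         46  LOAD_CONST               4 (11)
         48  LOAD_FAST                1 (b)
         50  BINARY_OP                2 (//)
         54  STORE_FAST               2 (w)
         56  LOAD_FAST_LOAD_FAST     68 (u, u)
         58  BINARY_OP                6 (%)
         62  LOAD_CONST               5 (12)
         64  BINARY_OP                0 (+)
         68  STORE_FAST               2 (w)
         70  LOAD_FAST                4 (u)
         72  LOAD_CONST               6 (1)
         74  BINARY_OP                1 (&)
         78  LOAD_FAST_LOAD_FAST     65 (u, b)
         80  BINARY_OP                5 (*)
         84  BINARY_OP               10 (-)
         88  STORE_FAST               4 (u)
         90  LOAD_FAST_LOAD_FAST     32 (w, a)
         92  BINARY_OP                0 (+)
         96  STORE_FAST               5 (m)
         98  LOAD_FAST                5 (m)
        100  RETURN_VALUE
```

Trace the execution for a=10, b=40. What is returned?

22

LOAD_FAST b → push 40. Stack: [40]
LOAD_CONST → push 5. Stack: [40, 5]
BINARY_OP // → 40 // 5 = 8. Stack: [8]
LOAD_CONST → push 7. Stack: [8, 7]
BINARY_OP & → 8 & 7 = 0. Stack: [0]
STORE_FAST w → w=0. Stack: []
LOAD_FAST_LOAD_FAST b,a → push 40,10. Stack: [40, 10]
BINARY_OP * → 40 * 10 = 400. Stack: [400]
LOAD_FAST a → push 10. Stack: [400, 10]
BINARY_OP * → 400 * 10 = 4000. Stack: [4000]
STORE_FAST y → y=4000. Stack: []
LOAD_CONST → push 15. Stack: [15]
LOAD_FAST_LOAD_FAST y,w → push 4000,0. Stack: [15, 4000, 0]
BINARY_OP + → 4000 + 0 = 4000. Stack: [15, 4000]
BINARY_OP - → 15 - 4000 = -3985. Stack: [-3985]
STORE_FAST u → u=-3985. Stack: []
LOAD_CONST → push 11. Stack: [11]
LOAD_FAST b → push 40. Stack: [11, 40]
BINARY_OP // → 11 // 40 = 0. Stack: [0]
STORE_FAST w → w=0. Stack: []
LOAD_FAST_LOAD_FAST u,u → push -3985,-3985. Stack: [-3985, -3985]
BINARY_OP % → -3985 % -3985 = 0. Stack: [0]
LOAD_CONST → push 12. Stack: [0, 12]
BINARY_OP + → 0 + 12 = 12. Stack: [12]
STORE_FAST w → w=12. Stack: []
LOAD_FAST u → push -3985. Stack: [-3985]
LOAD_CONST → push 1. Stack: [-3985, 1]
BINARY_OP & → -3985 & 1 = 1. Stack: [1]
LOAD_FAST_LOAD_FAST u,b → push -3985,40. Stack: [1, -3985, 40]
BINARY_OP * → -3985 * 40 = -159400. Stack: [1, -159400]
BINARY_OP - → 1 - -159400 = 159401. Stack: [159401]
STORE_FAST u → u=159401. Stack: []
LOAD_FAST_LOAD_FAST w,a → push 12,10. Stack: [12, 10]
BINARY_OP + → 12 + 10 = 22. Stack: [22]
STORE_FAST m → m=22. Stack: []
LOAD_FAST m → push 22. Stack: [22]
RETURN_VALUE → return 22.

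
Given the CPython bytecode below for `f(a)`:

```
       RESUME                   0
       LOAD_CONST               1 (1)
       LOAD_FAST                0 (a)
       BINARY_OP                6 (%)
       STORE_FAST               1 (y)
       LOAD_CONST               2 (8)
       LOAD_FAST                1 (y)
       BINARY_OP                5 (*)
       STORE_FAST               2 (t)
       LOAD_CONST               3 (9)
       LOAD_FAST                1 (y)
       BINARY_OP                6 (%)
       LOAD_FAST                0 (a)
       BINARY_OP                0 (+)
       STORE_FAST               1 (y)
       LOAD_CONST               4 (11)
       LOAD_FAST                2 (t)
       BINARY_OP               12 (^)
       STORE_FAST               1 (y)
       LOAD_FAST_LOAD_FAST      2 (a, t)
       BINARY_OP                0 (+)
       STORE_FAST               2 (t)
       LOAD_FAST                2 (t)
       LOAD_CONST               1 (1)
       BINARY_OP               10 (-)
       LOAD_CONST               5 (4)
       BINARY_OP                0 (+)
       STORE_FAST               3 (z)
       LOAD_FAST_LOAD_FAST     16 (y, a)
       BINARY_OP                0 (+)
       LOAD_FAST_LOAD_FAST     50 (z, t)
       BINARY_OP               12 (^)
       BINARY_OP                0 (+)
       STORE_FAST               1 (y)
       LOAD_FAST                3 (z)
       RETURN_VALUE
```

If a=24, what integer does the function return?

LOAD_CONST → push 1. Stack: [1]
LOAD_FAST a → push 24. Stack: [1, 24]
BINARY_OP % → 1 % 24 = 1. Stack: [1]
STORE_FAST y → y=1. Stack: []
LOAD_CONST → push 8. Stack: [8]
LOAD_FAST y → push 1. Stack: [8, 1]
BINARY_OP * → 8 * 1 = 8. Stack: [8]
STORE_FAST t → t=8. Stack: []
LOAD_CONST → push 9. Stack: [9]
LOAD_FAST y → push 1. Stack: [9, 1]
BINARY_OP % → 9 % 1 = 0. Stack: [0]
LOAD_FAST a → push 24. Stack: [0, 24]
BINARY_OP + → 0 + 24 = 24. Stack: [24]
STORE_FAST y → y=24. Stack: []
LOAD_CONST → push 11. Stack: [11]
LOAD_FAST t → push 8. Stack: [11, 8]
BINARY_OP ^ → 11 ^ 8 = 3. Stack: [3]
STORE_FAST y → y=3. Stack: []
LOAD_FAST_LOAD_FAST a,t → push 24,8. Stack: [24, 8]
BINARY_OP + → 24 + 8 = 32. Stack: [32]
STORE_FAST t → t=32. Stack: []
LOAD_FAST t → push 32. Stack: [32]
LOAD_CONST → push 1. Stack: [32, 1]
BINARY_OP - → 32 - 1 = 31. Stack: [31]
LOAD_CONST → push 4. Stack: [31, 4]
BINARY_OP + → 31 + 4 = 35. Stack: [35]
STORE_FAST z → z=35. Stack: []
LOAD_FAST_LOAD_FAST y,a → push 3,24. Stack: [3, 24]
BINARY_OP + → 3 + 24 = 27. Stack: [27]
LOAD_FAST_LOAD_FAST z,t → push 35,32. Stack: [27, 35, 32]
BINARY_OP ^ → 35 ^ 32 = 3. Stack: [27, 3]
BINARY_OP + → 27 + 3 = 30. Stack: [30]
STORE_FAST y → y=30. Stack: []
LOAD_FAST z → push 35. Stack: [35]
RETURN_VALUE → return 35.

35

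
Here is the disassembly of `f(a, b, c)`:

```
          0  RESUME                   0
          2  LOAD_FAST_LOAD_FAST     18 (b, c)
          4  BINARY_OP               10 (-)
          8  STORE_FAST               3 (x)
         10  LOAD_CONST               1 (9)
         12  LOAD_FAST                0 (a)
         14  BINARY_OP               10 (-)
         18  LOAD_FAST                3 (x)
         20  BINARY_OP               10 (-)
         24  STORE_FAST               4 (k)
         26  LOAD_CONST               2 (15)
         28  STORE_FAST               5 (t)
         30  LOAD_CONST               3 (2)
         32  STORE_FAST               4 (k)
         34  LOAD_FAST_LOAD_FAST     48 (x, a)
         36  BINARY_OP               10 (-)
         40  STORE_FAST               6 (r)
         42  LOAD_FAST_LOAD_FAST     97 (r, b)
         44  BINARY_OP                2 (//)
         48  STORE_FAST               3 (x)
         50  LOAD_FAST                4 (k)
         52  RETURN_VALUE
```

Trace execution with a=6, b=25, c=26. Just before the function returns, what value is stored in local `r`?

-7

LOAD_FAST_LOAD_FAST b,c → push 25,26. Stack: [25, 26]
BINARY_OP - → 25 - 26 = -1. Stack: [-1]
STORE_FAST x → x=-1. Stack: []
LOAD_CONST → push 9. Stack: [9]
LOAD_FAST a → push 6. Stack: [9, 6]
BINARY_OP - → 9 - 6 = 3. Stack: [3]
LOAD_FAST x → push -1. Stack: [3, -1]
BINARY_OP - → 3 - -1 = 4. Stack: [4]
STORE_FAST k → k=4. Stack: []
LOAD_CONST → push 15. Stack: [15]
STORE_FAST t → t=15. Stack: []
LOAD_CONST → push 2. Stack: [2]
STORE_FAST k → k=2. Stack: []
LOAD_FAST_LOAD_FAST x,a → push -1,6. Stack: [-1, 6]
BINARY_OP - → -1 - 6 = -7. Stack: [-7]
STORE_FAST r → r=-7. Stack: []
LOAD_FAST_LOAD_FAST r,b → push -7,25. Stack: [-7, 25]
BINARY_OP // → -7 // 25 = -1. Stack: [-1]
STORE_FAST x → x=-1. Stack: []
LOAD_FAST k → push 2. Stack: [2]
RETURN_VALUE → return 2.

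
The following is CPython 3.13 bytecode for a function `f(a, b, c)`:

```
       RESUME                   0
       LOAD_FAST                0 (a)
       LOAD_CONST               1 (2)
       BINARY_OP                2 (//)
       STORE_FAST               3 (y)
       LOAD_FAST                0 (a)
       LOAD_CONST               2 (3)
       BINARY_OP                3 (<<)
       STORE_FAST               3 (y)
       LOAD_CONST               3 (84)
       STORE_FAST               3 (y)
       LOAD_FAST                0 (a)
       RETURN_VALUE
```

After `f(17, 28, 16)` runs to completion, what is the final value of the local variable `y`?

84

LOAD_FAST a → push 17. Stack: [17]
LOAD_CONST → push 2. Stack: [17, 2]
BINARY_OP // → 17 // 2 = 8. Stack: [8]
STORE_FAST y → y=8. Stack: []
LOAD_FAST a → push 17. Stack: [17]
LOAD_CONST → push 3. Stack: [17, 3]
BINARY_OP << → 17 << 3 = 136. Stack: [136]
STORE_FAST y → y=136. Stack: []
LOAD_CONST → push 84. Stack: [84]
STORE_FAST y → y=84. Stack: []
LOAD_FAST a → push 17. Stack: [17]
RETURN_VALUE → return 17.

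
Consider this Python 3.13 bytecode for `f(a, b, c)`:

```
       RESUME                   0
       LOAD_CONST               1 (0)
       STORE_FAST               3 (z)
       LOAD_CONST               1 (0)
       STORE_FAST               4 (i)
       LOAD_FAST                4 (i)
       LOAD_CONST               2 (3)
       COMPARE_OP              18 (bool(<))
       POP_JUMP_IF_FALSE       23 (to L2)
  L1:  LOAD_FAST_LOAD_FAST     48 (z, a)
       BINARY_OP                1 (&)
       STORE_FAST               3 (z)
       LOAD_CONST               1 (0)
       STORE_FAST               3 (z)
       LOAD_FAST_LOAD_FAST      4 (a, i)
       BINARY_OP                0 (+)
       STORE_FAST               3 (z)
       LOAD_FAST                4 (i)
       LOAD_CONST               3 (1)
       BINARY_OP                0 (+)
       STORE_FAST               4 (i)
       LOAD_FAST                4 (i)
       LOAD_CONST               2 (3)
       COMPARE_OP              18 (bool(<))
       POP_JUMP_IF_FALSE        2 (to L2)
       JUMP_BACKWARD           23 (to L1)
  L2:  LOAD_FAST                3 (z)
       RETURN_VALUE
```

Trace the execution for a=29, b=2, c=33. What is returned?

LOAD_CONST → push 0. Stack: [0]
STORE_FAST z → z=0. Stack: []
LOAD_CONST → push 0. Stack: [0]
STORE_FAST i → i=0. Stack: []
LOAD_FAST i → push 0. Stack: [0]
LOAD_CONST → push 3. Stack: [0, 3]
COMPARE_OP bool(<) → 0 vs 3 = True. Stack: [True]
POP_JUMP_IF_FALSE → pop True; no jump. Stack: []
LOAD_FAST_LOAD_FAST z,a → push 0,29. Stack: [0, 29]
BINARY_OP & → 0 & 29 = 0. Stack: [0]
STORE_FAST z → z=0. Stack: []
LOAD_CONST → push 0. Stack: [0]
STORE_FAST z → z=0. Stack: []
LOAD_FAST_LOAD_FAST a,i → push 29,0. Stack: [29, 0]
BINARY_OP + → 29 + 0 = 29. Stack: [29]
STORE_FAST z → z=29. Stack: []
LOAD_FAST i → push 0. Stack: [0]
LOAD_CONST → push 1. Stack: [0, 1]
BINARY_OP + → 0 + 1 = 1. Stack: [1]
STORE_FAST i → i=1. Stack: []
LOAD_FAST i → push 1. Stack: [1]
LOAD_CONST → push 3. Stack: [1, 3]
COMPARE_OP bool(<) → 1 vs 3 = True. Stack: [True]
POP_JUMP_IF_FALSE → pop True; no jump. Stack: []
LOAD_FAST_LOAD_FAST z,a → push 29,29. Stack: [29, 29]
BINARY_OP & → 29 & 29 = 29. Stack: [29]
STORE_FAST z → z=29. Stack: []
LOAD_CONST → push 0. Stack: [0]
STORE_FAST z → z=0. Stack: []
LOAD_FAST_LOAD_FAST a,i → push 29,1. Stack: [29, 1]
BINARY_OP + → 29 + 1 = 30. Stack: [30]
STORE_FAST z → z=30. Stack: []
LOAD_FAST i → push 1. Stack: [1]
LOAD_CONST → push 1. Stack: [1, 1]
BINARY_OP + → 1 + 1 = 2. Stack: [2]
STORE_FAST i → i=2. Stack: []
LOAD_FAST i → push 2. Stack: [2]
LOAD_CONST → push 3. Stack: [2, 3]
COMPARE_OP bool(<) → 2 vs 3 = True. Stack: [True]
POP_JUMP_IF_FALSE → pop True; no jump. Stack: []
LOAD_FAST_LOAD_FAST z,a → push 30,29. Stack: [30, 29]
BINARY_OP & → 30 & 29 = 28. Stack: [28]
STORE_FAST z → z=28. Stack: []
LOAD_CONST → push 0. Stack: [0]
STORE_FAST z → z=0. Stack: []
LOAD_FAST_LOAD_FAST a,i → push 29,2. Stack: [29, 2]
BINARY_OP + → 29 + 2 = 31. Stack: [31]
STORE_FAST z → z=31. Stack: []
LOAD_FAST i → push 2. Stack: [2]
LOAD_CONST → push 1. Stack: [2, 1]
BINARY_OP + → 2 + 1 = 3. Stack: [3]
STORE_FAST i → i=3. Stack: []
LOAD_FAST i → push 3. Stack: [3]
LOAD_CONST → push 3. Stack: [3, 3]
COMPARE_OP bool(<) → 3 vs 3 = False. Stack: [False]
POP_JUMP_IF_FALSE → pop False; jump. Stack: []
LOAD_FAST z → push 31. Stack: [31]
RETURN_VALUE → return 31.

31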